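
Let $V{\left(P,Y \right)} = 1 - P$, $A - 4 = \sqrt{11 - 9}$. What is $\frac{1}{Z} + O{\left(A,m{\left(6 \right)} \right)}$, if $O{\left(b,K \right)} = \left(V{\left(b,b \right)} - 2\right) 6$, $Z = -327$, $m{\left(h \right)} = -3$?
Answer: $- \frac{9811}{327} - 6 \sqrt{2} \approx -38.488$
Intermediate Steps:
$A = 4 + \sqrt{2}$ ($A = 4 + \sqrt{11 - 9} = 4 + \sqrt{2} \approx 5.4142$)
$O{\left(b,K \right)} = -6 - 6 b$ ($O{\left(b,K \right)} = \left(\left(1 - b\right) - 2\right) 6 = \left(-1 - b\right) 6 = -6 - 6 b$)
$\frac{1}{Z} + O{\left(A,m{\left(6 \right)} \right)} = \frac{1}{-327} - \left(6 + 6 \left(4 + \sqrt{2}\right)\right) = - \frac{1}{327} - \left(30 + 6 \sqrt{2}\right) = - \frac{9811}{327} - 6 \sqrt{2}$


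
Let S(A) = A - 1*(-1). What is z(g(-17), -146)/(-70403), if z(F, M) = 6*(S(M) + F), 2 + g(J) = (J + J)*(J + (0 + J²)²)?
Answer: 17035698/70403 ≈ 241.97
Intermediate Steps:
S(A) = 1 + A (S(A) = A + 1 = 1 + A)
g(J) = -2 + 2*J*(J + J⁴) (g(J) = -2 + (J + J)*(J + (0 + J²)²) = -2 + (2*J)*(J + (J²)²) = -2 + (2*J)*(J + J⁴) = -2 + 2*J*(J + J⁴))
z(F, M) = 6 + 6*F + 6*M (z(F, M) = 6*((1 + M) + F) = 6*(1 + F + M) = 6 + 6*F + 6*M)
z(g(-17), -146)/(-70403) = (6 + 6*(-2 + 2*(-17)² + 2*(-17)⁵) + 6*(-146))/(-70403) = (6 + 6*(-2 + 2*289 + 2*(-1419857)) - 876)*(-1/70403) = (6 + 6*(-2 + 578 - 2839714) - 876)*(-1/70403) = (6 + 6*(-2839138) - 876)*(-1/70403) = (6 - 17034828 - 876)*(-1/70403) = -17035698*(-1/70403) = 17035698/70403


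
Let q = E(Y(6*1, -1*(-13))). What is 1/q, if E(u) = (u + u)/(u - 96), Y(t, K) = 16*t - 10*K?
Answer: 65/34 ≈ 1.9118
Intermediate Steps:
Y(t, K) = -10*K + 16*t
E(u) = 2*u/(-96 + u) (E(u) = (2*u)/(-96 + u) = 2*u/(-96 + u))
q = 34/65 (q = 2*(-(-10)*(-13) + 16*(6*1))/(-96 + (-(-10)*(-13) + 16*(6*1))) = 2*(-10*13 + 16*6)/(-96 + (-10*13 + 16*6)) = 2*(-130 + 96)/(-96 + (-130 + 96)) = 2*(-34)/(-96 - 34) = 2*(-34)/(-130) = 2*(-34)*(-1/130) = 34/65 ≈ 0.52308)
1/q = 1/(34/65) = 65/34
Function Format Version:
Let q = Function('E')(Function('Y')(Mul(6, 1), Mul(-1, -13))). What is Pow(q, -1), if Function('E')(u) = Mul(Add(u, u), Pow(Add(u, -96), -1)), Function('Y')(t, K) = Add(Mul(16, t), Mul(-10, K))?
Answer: Rational(65, 34) ≈ 1.9118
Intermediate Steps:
Function('Y')(t, K) = Add(Mul(-10, K), Mul(16, t))
Function('E')(u) = Mul(2, u, Pow(Add(-96, u), -1)) (Function('E')(u) = Mul(Mul(2, u), Pow(Add(-96, u), -1)) = Mul(2, u, Pow(Add(-96, u), -1)))
q = Rational(34, 65) (q = Mul(2, Add(Mul(-10, Mul(-1, -13)), Mul(16, Mul(6, 1))), Pow(Add(-96, Add(Mul(-10, Mul(-1, -13)), Mul(16, Mul(6, 1)))), -1)) = Mul(2, Add(Mul(-10, 13), Mul(16, 6)), Pow(Add(-96, Add(Mul(-10, 13), Mul(16, 6))), -1)) = Mul(2, Add(-130, 96), Pow(Add(-96, Add(-130, 96)), -1)) = Mul(2, -34, Pow(Add(-96, -34), -1)) = Mul(2, -34, Pow(-130, -1)) = Mul(2, -34, Rational(-1, 130)) = Rational(34, 65) ≈ 0.52308)
Pow(q, -1) = Pow(Rational(34, 65), -1) = Rational(65, 34)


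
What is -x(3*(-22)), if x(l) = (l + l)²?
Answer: -17424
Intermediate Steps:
x(l) = 4*l² (x(l) = (2*l)² = 4*l²)
-x(3*(-22)) = -4*(3*(-22))² = -4*(-66)² = -4*4356 = -1*17424 = -17424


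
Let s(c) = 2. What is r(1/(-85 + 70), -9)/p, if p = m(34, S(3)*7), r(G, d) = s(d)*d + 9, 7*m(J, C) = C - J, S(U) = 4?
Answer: 21/2 ≈ 10.500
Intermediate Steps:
m(J, C) = -J/7 + C/7 (m(J, C) = (C - J)/7 = -J/7 + C/7)
r(G, d) = 9 + 2*d (r(G, d) = 2*d + 9 = 9 + 2*d)
p = -6/7 (p = -⅐*34 + (4*7)/7 = -34/7 + (⅐)*28 = -34/7 + 4 = -6/7 ≈ -0.85714)
r(1/(-85 + 70), -9)/p = (9 + 2*(-9))/(-6/7) = (9 - 18)*(-7/6) = -9*(-7/6) = 21/2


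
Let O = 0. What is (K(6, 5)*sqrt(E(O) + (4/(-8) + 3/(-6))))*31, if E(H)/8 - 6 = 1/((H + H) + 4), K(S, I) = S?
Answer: 1302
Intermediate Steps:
E(H) = 48 + 8/(4 + 2*H) (E(H) = 48 + 8/((H + H) + 4) = 48 + 8/(2*H + 4) = 48 + 8/(4 + 2*H))
(K(6, 5)*sqrt(E(O) + (4/(-8) + 3/(-6))))*31 = (6*sqrt(4*(25 + 12*0)/(2 + 0) + (4/(-8) + 3/(-6))))*31 = (6*sqrt(4*(25 + 0)/2 + (4*(-1/8) + 3*(-1/6))))*31 = (6*sqrt(4*(1/2)*25 + (-1/2 - 1/2)))*31 = (6*sqrt(50 - 1))*31 = (6*sqrt(49))*31 = (6*7)*31 = 42*31 = 1302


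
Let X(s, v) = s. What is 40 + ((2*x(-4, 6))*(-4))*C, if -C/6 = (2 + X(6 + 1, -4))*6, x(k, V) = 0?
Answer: 40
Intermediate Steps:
C = -324 (C = -6*(2 + (6 + 1))*6 = -6*(2 + 7)*6 = -54*6 = -6*54 = -324)
40 + ((2*x(-4, 6))*(-4))*C = 40 + ((2*0)*(-4))*(-324) = 40 + (0*(-4))*(-324) = 40 + 0*(-324) = 40 + 0 = 40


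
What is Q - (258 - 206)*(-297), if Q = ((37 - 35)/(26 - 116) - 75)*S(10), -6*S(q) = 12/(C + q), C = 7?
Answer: 11821412/765 ≈ 15453.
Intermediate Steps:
S(q) = -2/(7 + q)
Q = 6752/765 (Q = ((37 - 35)/(26 - 116) - 75)*(-2/(7 + 10)) = (2/(-90) - 75)*(-2/17) = (2*(-1/90) - 75)*(-2*1/17) = (-1/45 - 75)*(-2/17) = -3376/45*(-2/17) = 6752/765 ≈ 8.8261)
Q - (258 - 206)*(-297) = 6752/765 - (258 - 206)*(-297) = 6752/765 - 52*(-297) = 6752/765 - 1*(-15444) = 6752/765 + 15444 = 11821412/765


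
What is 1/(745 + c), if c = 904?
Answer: 1/1649 ≈ 0.00060643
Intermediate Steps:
1/(745 + c) = 1/(745 + 904) = 1/1649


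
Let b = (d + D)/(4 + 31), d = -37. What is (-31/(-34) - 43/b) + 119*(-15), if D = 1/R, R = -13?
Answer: -7143107/4097 ≈ -1743.5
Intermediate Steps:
D = -1/13 (D = 1/(-13) = 1*(-1/13) = -1/13 ≈ -0.076923)
b = -482/455 (b = (-37 - 1/13)/(4 + 31) = -482/13/35 = -482/13*1/35 = -482/455 ≈ -1.0593)
(-31/(-34) - 43/b) + 119*(-15) = (-31/(-34) - 43/(-482/455)) + 119*(-15) = (-31*(-1/34) - 43*(-455/482)) - 1785 = (31/34 + 19565/482) - 1785 = 170038/4097 - 1785 = -7143107/4097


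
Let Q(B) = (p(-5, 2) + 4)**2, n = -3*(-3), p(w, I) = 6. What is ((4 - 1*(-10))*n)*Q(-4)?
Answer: 12600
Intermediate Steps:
n = 9
Q(B) = 100 (Q(B) = (6 + 4)**2 = 10**2 = 100)
((4 - 1*(-10))*n)*Q(-4) = ((4 - 1*(-10))*9)*100 = ((4 + 10)*9)*100 = (14*9)*100 = 126*100 = 12600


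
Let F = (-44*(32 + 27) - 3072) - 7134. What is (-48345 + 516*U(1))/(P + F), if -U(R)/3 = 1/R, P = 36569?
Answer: -49893/23767 ≈ -2.0993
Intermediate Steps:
F = -12802 (F = (-44*59 - 3072) - 7134 = (-2596 - 3072) - 7134 = -5668 - 7134 = -12802)
U(R) = -3/R
(-48345 + 516*U(1))/(P + F) = (-48345 + 516*(-3/1))/(36569 - 12802) = (-48345 + 516*(-3*1))/23767 = (-48345 + 516*(-3))*(1/23767) = (-48345 - 1548)*(1/23767) = -49893*1/23767 = -49893/23767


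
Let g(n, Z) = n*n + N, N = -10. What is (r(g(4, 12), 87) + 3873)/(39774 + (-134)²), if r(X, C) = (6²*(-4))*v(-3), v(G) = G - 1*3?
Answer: 4737/57730 ≈ 0.082054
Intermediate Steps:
v(G) = -3 + G (v(G) = G - 3 = -3 + G)
g(n, Z) = -10 + n² (g(n, Z) = n*n - 10 = n² - 10 = -10 + n²)
r(X, C) = 864 (r(X, C) = (6²*(-4))*(-3 - 3) = (36*(-4))*(-6) = -144*(-6) = 864)
(r(g(4, 12), 87) + 3873)/(39774 + (-134)²) = (864 + 3873)/(39774 + (-134)²) = 4737/(39774 + 17956) = 4737/57730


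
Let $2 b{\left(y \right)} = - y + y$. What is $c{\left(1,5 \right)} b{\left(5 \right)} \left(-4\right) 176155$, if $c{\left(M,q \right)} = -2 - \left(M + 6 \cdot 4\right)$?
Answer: $0$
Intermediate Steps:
$c{\left(M,q \right)} = -26 - M$ ($c{\left(M,q \right)} = -2 - \left(M + 24\right) = -2 - \left(24 + M\right) = -26 - M$)
$b{\left(y \right)} = 0$ ($b{\left(y \right)} = \frac{- y + y}{2} = \frac{1}{2} \cdot 0 = 0$)
$c{\left(1,5 \right)} b{\left(5 \right)} \left(-4\right) 176155 = \left(-26 - 1\right) 0 \left(-4\right) 176155 = \left(-27\right) 0 \left(-4\right) 176155 = 0 \left(-4\right) 176155 = 0 \cdot 176155 = 0$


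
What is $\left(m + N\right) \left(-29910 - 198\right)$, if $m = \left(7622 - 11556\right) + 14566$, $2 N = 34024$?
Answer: $-832305552$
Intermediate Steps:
$N = 17012$ ($N = \frac{1}{2} \cdot 34024 = 17012$)
$m = 10632$ ($m = -3934 + 14566 = 10632$)
$\left(m + N\right) \left(-29910 - 198\right) = \left(10632 + 17012\right) \left(-29910 - 198\right) = 27644 \left(-30108\right) = -832305552$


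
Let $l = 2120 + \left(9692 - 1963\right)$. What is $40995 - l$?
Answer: $31146$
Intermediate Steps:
$l = 9849$ ($l = 2120 + 7729 = 9849$)
$40995 - l = 40995 - 9849 = 31146$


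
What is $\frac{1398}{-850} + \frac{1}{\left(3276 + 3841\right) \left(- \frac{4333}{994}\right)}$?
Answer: $- \frac{3079451027}{1872304775} \approx -1.6447$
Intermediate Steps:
$\frac{1398}{-850} + \frac{1}{\left(3276 + 3841\right) \left(- \frac{4333}{994}\right)} = 1398 \left(- \frac{1}{850}\right) + \frac{1}{7117 \left(\left(-4333\right) \frac{1}{994}\right)} = - \frac{699}{425} + \frac{1}{7117 \left(- \frac{619}{142}\right)} = - \frac{699}{425} + \frac{1}{7117} \left(- \frac{142}{619}\right) = - \frac{699}{425} - \frac{142}{4405423} = - \frac{3079451027}{1872304775}$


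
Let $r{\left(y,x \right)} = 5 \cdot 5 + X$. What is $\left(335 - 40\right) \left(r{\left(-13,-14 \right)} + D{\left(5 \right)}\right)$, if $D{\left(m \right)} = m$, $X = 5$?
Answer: $10325$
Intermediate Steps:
$r{\left(y,x \right)} = 30$ ($r{\left(y,x \right)} = 5 \cdot 5 + 5 = 25 + 5 = 30$)
$\left(335 - 40\right) \left(r{\left(-13,-14 \right)} + D{\left(5 \right)}\right) = \left(335 - 40\right) \left(30 + 5\right) = 295 \cdot 35 = 10325$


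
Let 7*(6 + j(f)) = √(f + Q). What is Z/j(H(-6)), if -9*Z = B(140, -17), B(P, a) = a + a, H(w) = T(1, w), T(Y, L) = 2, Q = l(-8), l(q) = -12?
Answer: -1666/2661 - 119*I*√10/7983 ≈ -0.62608 - 0.047139*I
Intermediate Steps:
Q = -12
H(w) = 2
B(P, a) = 2*a
Z = 34/9 (Z = -2*(-17)/9 = -⅑*(-34) = 34/9 ≈ 3.7778)
j(f) = -6 + √(-12 + f)/7 (j(f) = -6 + √(f - 12)/7 = -6 + √(-12 + f)/7)
Z/j(H(-6)) = 34/(9*(-6 + √(-12 + 2)/7)) = 34/(9*(-6 + √(-10)/7)) = 34/(9*(-6 + (I*√10)/7)) = 34/(9*(-6 + I*√10/7))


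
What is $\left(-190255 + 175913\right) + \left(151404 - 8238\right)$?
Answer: $128824$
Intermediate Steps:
$\left(-190255 + 175913\right) + \left(151404 - 8238\right) = -14342 + 143166 = 128824$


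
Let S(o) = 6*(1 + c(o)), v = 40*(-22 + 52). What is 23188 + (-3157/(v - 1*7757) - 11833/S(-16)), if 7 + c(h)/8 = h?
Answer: 167025055535/7199586 ≈ 23199.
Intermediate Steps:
v = 1200 (v = 40*30 = 1200)
c(h) = -56 + 8*h
S(o) = -330 + 48*o (S(o) = 6*(1 + (-56 + 8*o)) = 6*(-55 + 8*o) = -330 + 48*o)
23188 + (-3157/(v - 1*7757) - 11833/S(-16)) = 23188 + (-3157/(1200 - 1*7757) - 11833/(-330 + 48*(-16))) = 23188 + (-3157/(1200 - 7757) - 11833/(-330 - 768)) = 23188 + (-3157/(-6557) - 11833/(-1098)) = 23188 + (-3157*(-1/6557) - 11833*(-1/1098)) = 23188 + (3157/6557 + 11833/1098) = 23188 + 81055367/7199586 = 167025055535/7199586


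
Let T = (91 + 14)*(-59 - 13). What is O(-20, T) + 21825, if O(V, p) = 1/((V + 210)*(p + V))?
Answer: 31432364999/1440200 ≈ 21825.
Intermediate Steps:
T = -7560 (T = 105*(-72) = -7560)
O(V, p) = 1/((210 + V)*(V + p))
O(-20, T) + 21825 = 1/((-20)² + 210*(-20) + 210*(-7560) - 20*(-7560)) + 21825 = 1/(400 - 4200 - 1587600 + 151200) + 21825 = 1/(-1440200) + 21825 = -1/1440200 + 21825 = 31432364999/1440200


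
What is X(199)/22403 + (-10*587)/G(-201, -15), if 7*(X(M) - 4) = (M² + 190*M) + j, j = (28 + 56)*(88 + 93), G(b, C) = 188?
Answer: -451561193/14741174 ≈ -30.633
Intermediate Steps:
j = 15204 (j = 84*181 = 15204)
X(M) = 2176 + M²/7 + 190*M/7 (X(M) = 4 + ((M² + 190*M) + 15204)/7 = 4 + (15204 + M² + 190*M)/7 = 4 + (2172 + M²/7 + 190*M/7) = 2176 + M²/7 + 190*M/7)
X(199)/22403 + (-10*587)/G(-201, -15) = (2176 + (⅐)*199² + (190/7)*199)/22403 - 10*587/188 = (2176 + (⅐)*39601 + 37810/7)*(1/22403) - 5870*1/188 = (2176 + 39601/7 + 37810/7)*(1/22403) - 2935/94 = (92643/7)*(1/22403) - 2935/94 = 92643/156821 - 2935/94 = -451561193/14741174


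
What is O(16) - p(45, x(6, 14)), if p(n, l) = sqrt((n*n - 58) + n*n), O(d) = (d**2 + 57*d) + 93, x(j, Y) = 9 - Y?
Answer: 1261 - 2*sqrt(998) ≈ 1197.8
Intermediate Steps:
O(d) = 93 + d**2 + 57*d
p(n, l) = sqrt(-58 + 2*n**2) (p(n, l) = sqrt((n**2 - 58) + n**2) = sqrt((-58 + n**2) + n**2) = sqrt(-58 + 2*n**2))
O(16) - p(45, x(6, 14)) = (93 + 16**2 + 57*16) - sqrt(-58 + 2*45**2) = (93 + 256 + 912) - sqrt(-58 + 2*2025) = 1261 - sqrt(-58 + 4050) = 1261 - sqrt(3992) = 1261 - 2*sqrt(998)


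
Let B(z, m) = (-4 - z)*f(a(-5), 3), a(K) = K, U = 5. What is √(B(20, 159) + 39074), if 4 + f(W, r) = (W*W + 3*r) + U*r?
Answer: 11*√314 ≈ 194.92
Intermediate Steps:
f(W, r) = -4 + W² + 8*r (f(W, r) = -4 + ((W*W + 3*r) + 5*r) = -4 + ((W² + 3*r) + 5*r) = -4 + (W² + 8*r) = -4 + W² + 8*r)
B(z, m) = -180 - 45*z (B(z, m) = (-4 - z)*(-4 + (-5)² + 8*3) = (-4 - z)*(-4 + 25 + 24) = (-4 - z)*45 = -180 - 45*z)
√(B(20, 159) + 39074) = √((-180 - 45*20) + 39074) = √((-180 - 900) + 39074) = √(-1080 + 39074) = √37994 = 11*√314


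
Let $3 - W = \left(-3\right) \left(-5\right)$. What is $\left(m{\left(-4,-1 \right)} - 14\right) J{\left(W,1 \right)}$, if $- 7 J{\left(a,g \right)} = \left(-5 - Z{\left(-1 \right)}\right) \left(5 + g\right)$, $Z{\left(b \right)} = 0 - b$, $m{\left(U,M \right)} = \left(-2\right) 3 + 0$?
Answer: $- \frac{720}{7} \approx -102.86$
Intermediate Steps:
$m{\left(U,M \right)} = -6$ ($m{\left(U,M \right)} = -6 + 0 = -6$)
$W = -12$ ($W = 3 - \left(-3\right) \left(-5\right) = 3 - 15 = -12$)
$Z{\left(b \right)} = - b$
$J{\left(a,g \right)} = \frac{30}{7} + \frac{6 g}{7}$ ($J{\left(a,g \right)} = - \frac{\left(-5 - \left(-1\right) \left(-1\right)\right) \left(5 + g\right)}{7} = - \frac{\left(-5 - 1\right) \left(5 + g\right)}{7} = - \frac{\left(-6\right) \left(5 + g\right)}{7} = - \frac{-30 - 6 g}{7} = \frac{30}{7} + \frac{6 g}{7}$)
$\left(m{\left(-4,-1 \right)} - 14\right) J{\left(W,1 \right)} = \left(-6 - 14\right) \left(\frac{30}{7} + \frac{6}{7} \cdot 1\right) = - 20 \left(\frac{30}{7} + \frac{6}{7}\right) = \left(-20\right) \frac{36}{7} = - \frac{720}{7}$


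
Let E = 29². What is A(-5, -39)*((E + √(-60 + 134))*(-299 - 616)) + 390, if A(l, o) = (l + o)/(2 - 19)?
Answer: -33852030/17 - 40260*√74/17 ≈ -2.0117e+6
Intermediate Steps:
E = 841
A(l, o) = -l/17 - o/17 (A(l, o) = (l + o)/(-17) = (l + o)*(-1/17) = -l/17 - o/17)
A(-5, -39)*((E + √(-60 + 134))*(-299 - 616)) + 390 = (-1/17*(-5) - 1/17*(-39))*((841 + √(-60 + 134))*(-299 - 616)) + 390 = (5/17 + 39/17)*((841 + √74)*(-915)) + 390 = 44*(-769515 - 915*√74)/17 + 390 = (-33858660/17 - 40260*√74/17) + 390 = -33852030/17 - 40260*√74/17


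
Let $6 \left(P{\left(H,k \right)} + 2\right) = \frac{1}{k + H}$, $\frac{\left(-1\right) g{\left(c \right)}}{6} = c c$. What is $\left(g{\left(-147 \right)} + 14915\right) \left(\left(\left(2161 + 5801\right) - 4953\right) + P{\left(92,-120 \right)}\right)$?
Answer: $- \frac{57963274325}{168} \approx -3.4502 \cdot 10^{8}$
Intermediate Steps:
$g{\left(c \right)} = - 6 c^{2}$ ($g{\left(c \right)} = - 6 c c = - 6 c^{2}$)
$P{\left(H,k \right)} = -2 + \frac{1}{6 \left(H + k\right)}$ ($P{\left(H,k \right)} = -2 + \frac{1}{6 \left(k + H\right)} = -2 + \frac{1}{6 \left(H + k\right)}$)
$\left(g{\left(-147 \right)} + 14915\right) \left(\left(\left(2161 + 5801\right) - 4953\right) + P{\left(92,-120 \right)}\right) = \left(- 6 \left(-147\right)^{2} + 14915\right) \left(\left(\left(2161 + 5801\right) - 4953\right) + \frac{\frac{1}{6} - 184 - -240}{92 - 120}\right) = \left(\left(-6\right) 21609 + 14915\right) \left(\left(7962 - 4953\right) + \frac{\frac{1}{6} - 184 + 240}{-28}\right) = \left(-129654 + 14915\right) \left(3009 - \frac{337}{168}\right) = - 114739 \left(3009 - \frac{337}{168}\right) = \left(-114739\right) \frac{505175}{168} = - \frac{57963274325}{168}$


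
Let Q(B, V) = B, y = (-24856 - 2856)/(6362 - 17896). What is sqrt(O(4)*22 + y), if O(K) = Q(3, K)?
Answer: sqrt(2274954626)/5767 ≈ 8.2706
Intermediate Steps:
y = 13856/5767 (y = -27712/(-11534) = -27712*(-1/11534) = 13856/5767 ≈ 2.4026)
O(K) = 3
sqrt(O(4)*22 + y) = sqrt(3*22 + 13856/5767) = sqrt(66 + 13856/5767) = sqrt(394478/5767) = sqrt(2274954626)/5767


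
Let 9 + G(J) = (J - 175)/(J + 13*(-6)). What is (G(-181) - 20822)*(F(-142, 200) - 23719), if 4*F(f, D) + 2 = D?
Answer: 255387892947/518 ≈ 4.9303e+8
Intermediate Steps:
F(f, D) = -½ + D/4
G(J) = -9 + (-175 + J)/(-78 + J) (G(J) = -9 + (J - 175)/(J + 13*(-6)) = -9 + (-175 + J)/(J - 78) = -9 + (-175 + J)/(-78 + J))
(G(-181) - 20822)*(F(-142, 200) - 23719) = ((527 - 8*(-181))/(-78 - 181) - 20822)*((-½ + (¼)*200) - 23719) = ((527 + 1448)/(-259) - 20822)*((-½ + 50) - 23719) = (-1/259*1975 - 20822)*(99/2 - 23719) = (-1975/259 - 20822)*(-47339/2) = -5394873/259*(-47339/2) = 255387892947/518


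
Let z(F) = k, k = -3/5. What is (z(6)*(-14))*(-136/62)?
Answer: -2856/155 ≈ -18.426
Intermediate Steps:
k = -⅗ (k = -3*⅕ = -⅗ ≈ -0.60000)
z(F) = -⅗
(z(6)*(-14))*(-136/62) = (-⅗*(-14))*(-136/62) = 42*(-136*1/62)/5 = (42/5)*(-68/31) = -2856/155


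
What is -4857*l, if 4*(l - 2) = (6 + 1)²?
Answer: -276849/4 ≈ -69212.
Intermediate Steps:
l = 57/4 (l = 2 + (6 + 1)²/4 = 2 + (¼)*7² = 2 + (¼)*49 = 2 + 49/4 = 57/4 ≈ 14.250)
-4857*l = -4857*57/4 = -276849/4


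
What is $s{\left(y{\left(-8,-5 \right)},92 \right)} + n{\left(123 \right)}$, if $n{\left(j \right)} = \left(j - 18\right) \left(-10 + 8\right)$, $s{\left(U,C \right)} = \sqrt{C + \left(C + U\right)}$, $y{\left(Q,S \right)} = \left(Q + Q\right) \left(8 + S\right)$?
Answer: $-210 + 2 \sqrt{34} \approx -198.34$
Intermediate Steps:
$y{\left(Q,S \right)} = 2 Q \left(8 + S\right)$
$s{\left(U,C \right)} = \sqrt{U + 2 C}$
$n{\left(j \right)} = 36 - 2 j$ ($n{\left(j \right)} = \left(-18 + j\right) \left(-2\right) = 36 - 2 j$)
$s{\left(y{\left(-8,-5 \right)},92 \right)} + n{\left(123 \right)} = \sqrt{2 \left(-8\right) \left(8 - 5\right) + 2 \cdot 92} + \left(36 - 246\right) = \sqrt{2 \left(-8\right) 3 + 184} + \left(36 - 246\right) = \sqrt{-48 + 184} - 210 = \sqrt{136} - 210 = 2 \sqrt{34} - 210 = -210 + 2 \sqrt{34}$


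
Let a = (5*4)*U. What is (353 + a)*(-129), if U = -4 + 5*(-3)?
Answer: 3483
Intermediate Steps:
U = -19 (U = -4 - 15 = -19)
a = -380 (a = (5*4)*(-19) = 20*(-19) = -380)
(353 + a)*(-129) = (353 - 380)*(-129) = -27*(-129) = 3483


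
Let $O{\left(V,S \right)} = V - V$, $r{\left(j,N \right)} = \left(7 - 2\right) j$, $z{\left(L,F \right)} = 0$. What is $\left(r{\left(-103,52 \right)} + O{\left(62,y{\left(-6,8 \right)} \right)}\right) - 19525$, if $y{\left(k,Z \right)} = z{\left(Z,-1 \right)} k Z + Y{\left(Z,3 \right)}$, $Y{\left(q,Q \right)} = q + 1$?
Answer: $-20040$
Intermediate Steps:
$Y{\left(q,Q \right)} = 1 + q$
$r{\left(j,N \right)} = 5 j$
$y{\left(k,Z \right)} = 1 + Z$ ($y{\left(k,Z \right)} = 0 k Z + \left(1 + Z\right) = 0 Z + \left(1 + Z\right) = 0 + \left(1 + Z\right) = 1 + Z$)
$O{\left(V,S \right)} = 0$
$\left(r{\left(-103,52 \right)} + O{\left(62,y{\left(-6,8 \right)} \right)}\right) - 19525 = \left(5 \left(-103\right) + 0\right) - 19525 = \left(-515 + 0\right) - 19525 = -515 - 19525 = -20040$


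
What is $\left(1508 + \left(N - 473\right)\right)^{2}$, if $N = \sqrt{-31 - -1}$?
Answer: $\left(1035 + i \sqrt{30}\right)^{2} \approx 1.0712 \cdot 10^{6} + 1.134 \cdot 10^{4} i$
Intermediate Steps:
$N = i \sqrt{30}$ ($N = \sqrt{-31 + \left(-106 + 107\right)} = \sqrt{-31 + 1} = \sqrt{-30} = i \sqrt{30} \approx 5.4772 i$)
$\left(1508 + \left(N - 473\right)\right)^{2} = \left(1508 - \left(473 - i \sqrt{30}\right)\right)^{2} = \left(1035 + i \sqrt{30}\right)^{2}$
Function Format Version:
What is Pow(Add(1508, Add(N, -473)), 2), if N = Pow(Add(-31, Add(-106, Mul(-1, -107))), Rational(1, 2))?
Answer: Pow(Add(1035, Mul(I, Pow(30, Rational(1, 2)))), 2) ≈ Add(1.0712e+6, Mul(1.134e+4, I))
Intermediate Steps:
N = Mul(I, Pow(30, Rational(1, 2))) (N = Pow(Add(-31, Add(-106, 107)), Rational(1, 2)) = Pow(Add(-31, 1), Rational(1, 2)) = Pow(-30, Rational(1, 2)) = Mul(I, Pow(30, Rational(1, 2))) ≈ Mul(5.4772, I))
Pow(Add(1508, Add(N, -473)), 2) = Pow(Add(1508, Add(Mul(I, Pow(30, Rational(1, 2))), -473)), 2) = Pow(Add(1508, Add(-473, Mul(I, Pow(30, Rational(1, 2))))), 2) = Pow(Add(1035, Mul(I, Pow(30, Rational(1, 2)))), 2)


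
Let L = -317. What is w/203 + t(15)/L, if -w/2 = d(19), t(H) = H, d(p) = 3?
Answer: -4947/64351 ≈ -0.076875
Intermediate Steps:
w = -6 (w = -2*3 = -6)
w/203 + t(15)/L = -6/203 + 15/(-317) = -6*1/203 + 15*(-1/317) = -6/203 - 15/317 = -4947/64351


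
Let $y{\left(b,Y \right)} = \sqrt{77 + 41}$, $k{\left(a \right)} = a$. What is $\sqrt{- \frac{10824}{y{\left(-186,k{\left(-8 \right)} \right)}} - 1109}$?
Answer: $\frac{\sqrt{-3860429 - 319308 \sqrt{118}}}{59} \approx 45.885 i$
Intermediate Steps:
$y{\left(b,Y \right)} = \sqrt{118}$
$\sqrt{- \frac{10824}{y{\left(-186,k{\left(-8 \right)} \right)}} - 1109} = \sqrt{- \frac{10824}{\sqrt{118}} - 1109} = \sqrt{- 10824 \frac{\sqrt{118}}{118} - 1109} = \sqrt{- \frac{5412 \sqrt{118}}{59} - 1109} = \sqrt{-1109 - \frac{5412 \sqrt{118}}{59}}$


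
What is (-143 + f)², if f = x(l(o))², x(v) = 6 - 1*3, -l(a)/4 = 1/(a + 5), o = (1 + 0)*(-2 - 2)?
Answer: 17956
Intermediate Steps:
o = -4 (o = 1*(-4) = -4)
l(a) = -4/(5 + a) (l(a) = -4/(a + 5) = -4/(5 + a))
x(v) = 3 (x(v) = 6 - 3 = 3)
f = 9 (f = 3² = 9)
(-143 + f)² = (-143 + 9)² = (-134)² = 17956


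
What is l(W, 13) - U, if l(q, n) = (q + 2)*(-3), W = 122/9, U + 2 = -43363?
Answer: 129955/3 ≈ 43318.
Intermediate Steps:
U = -43365 (U = -2 - 43363 = -43365)
W = 122/9 (W = 122*(1/9) = 122/9 ≈ 13.556)
l(q, n) = -6 - 3*q (l(q, n) = (2 + q)*(-3) = -6 - 3*q)
l(W, 13) - U = (-6 - 3*122/9) - 1*(-43365) = (-6 - 122/3) + 43365 = -140/3 + 43365 = 129955/3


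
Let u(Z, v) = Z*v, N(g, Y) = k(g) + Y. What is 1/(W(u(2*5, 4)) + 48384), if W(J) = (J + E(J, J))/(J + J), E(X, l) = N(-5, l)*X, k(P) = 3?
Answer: 1/48406 ≈ 2.0659e-5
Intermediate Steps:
N(g, Y) = 3 + Y
E(X, l) = X*(3 + l) (E(X, l) = (3 + l)*X = X*(3 + l))
W(J) = (J + J*(3 + J))/(2*J) (W(J) = (J + J*(3 + J))/(J + J) = (J + J*(3 + J))/((2*J)) = (J + J*(3 + J))*(1/(2*J)) = (J + J*(3 + J))/(2*J))
1/(W(u(2*5, 4)) + 48384) = 1/((2 + ((2*5)*4)/2) + 48384) = 1/((2 + (10*4)/2) + 48384) = 1/((2 + (½)*40) + 48384) = 1/((2 + 20) + 48384) = 1/(22 + 48384) = 1/48406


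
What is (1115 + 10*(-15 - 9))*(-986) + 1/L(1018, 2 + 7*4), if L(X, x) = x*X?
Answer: -26348384999/30540 ≈ -8.6275e+5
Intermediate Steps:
L(X, x) = X*x
(1115 + 10*(-15 - 9))*(-986) + 1/L(1018, 2 + 7*4) = (1115 + 10*(-15 - 9))*(-986) + 1/(1018*(2 + 7*4)) = (1115 + 10*(-24))*(-986) + 1/(1018*(2 + 28)) = (1115 - 240)*(-986) + 1/(1018*30) = 875*(-986) + 1/30540 = -862750 + 1/30540 = -26348384999/30540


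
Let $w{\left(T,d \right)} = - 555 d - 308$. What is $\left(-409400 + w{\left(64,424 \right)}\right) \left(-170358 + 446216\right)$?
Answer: $-177936134024$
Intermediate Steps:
$w{\left(T,d \right)} = -308 - 555 d$
$\left(-409400 + w{\left(64,424 \right)}\right) \left(-170358 + 446216\right) = \left(-409400 - 235628\right) \left(-170358 + 446216\right) = \left(-409400 - 235628\right) 275858 = \left(-645028\right) 275858 = -177936134024$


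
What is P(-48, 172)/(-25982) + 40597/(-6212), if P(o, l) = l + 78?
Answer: -528172127/80700092 ≈ -6.5449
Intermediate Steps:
P(o, l) = 78 + l
P(-48, 172)/(-25982) + 40597/(-6212) = (78 + 172)/(-25982) + 40597/(-6212) = 250*(-1/25982) + 40597*(-1/6212) = -125/12991 - 40597/6212 = -528172127/80700092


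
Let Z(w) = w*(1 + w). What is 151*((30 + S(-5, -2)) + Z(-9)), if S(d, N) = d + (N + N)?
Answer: 14043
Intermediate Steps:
S(d, N) = d + 2*N
151*((30 + S(-5, -2)) + Z(-9)) = 151*((30 + (-5 + 2*(-2))) - 9*(1 - 9)) = 151*((30 + (-5 - 4)) - 9*(-8)) = 151*((30 - 9) + 72) = 151*(21 + 72) = 151*93 = 14043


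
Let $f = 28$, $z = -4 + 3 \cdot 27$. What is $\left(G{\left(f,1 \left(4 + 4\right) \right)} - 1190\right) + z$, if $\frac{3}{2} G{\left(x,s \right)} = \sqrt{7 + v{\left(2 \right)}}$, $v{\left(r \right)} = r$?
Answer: $-1111$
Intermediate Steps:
$z = 77$ ($z = -4 + 81 = 77$)
$G{\left(x,s \right)} = 2$ ($G{\left(x,s \right)} = \frac{2 \sqrt{7 + 2}}{3} = \frac{2 \sqrt{9}}{3} = \frac{2}{3} \cdot 3 = 2$)
$\left(G{\left(f,1 \left(4 + 4\right) \right)} - 1190\right) + z = \left(2 - 1190\right) + 77 = -1188 + 77 = -1111$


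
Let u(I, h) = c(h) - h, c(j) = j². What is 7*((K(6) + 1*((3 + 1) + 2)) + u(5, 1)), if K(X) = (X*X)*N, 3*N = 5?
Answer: 462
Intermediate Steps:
N = 5/3 (N = (⅓)*5 = 5/3 ≈ 1.6667)
K(X) = 5*X²/3 (K(X) = (X*X)*(5/3) = X²*(5/3) = 5*X²/3)
u(I, h) = h² - h
7*((K(6) + 1*((3 + 1) + 2)) + u(5, 1)) = 7*(((5/3)*6² + 1*((3 + 1) + 2)) + 1*(-1 + 1)) = 7*(((5/3)*36 + 1*(4 + 2)) + 1*0) = 7*((60 + 1*6) + 0) = 7*((60 + 6) + 0) = 7*(66 + 0) = 7*66 = 462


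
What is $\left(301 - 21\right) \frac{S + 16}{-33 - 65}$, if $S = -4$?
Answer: $- \frac{240}{7} \approx -34.286$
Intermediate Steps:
$\left(301 - 21\right) \frac{S + 16}{-33 - 65} = \left(301 - 21\right) \frac{-4 + 16}{-33 - 65} = 280 \frac{12}{-98} = 280 \cdot 12 \left(- \frac{1}{98}\right) = 280 \left(- \frac{6}{49}\right) = - \frac{240}{7}$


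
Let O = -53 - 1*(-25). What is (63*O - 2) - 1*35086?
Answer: -36852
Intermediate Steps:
O = -28 (O = -53 + 25 = -28)
(63*O - 2) - 1*35086 = (63*(-28) - 2) - 1*35086 = (-1764 - 2) - 35086 = -1766 - 35086 = -36852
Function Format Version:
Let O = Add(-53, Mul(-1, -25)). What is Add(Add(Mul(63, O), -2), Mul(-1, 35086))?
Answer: -36852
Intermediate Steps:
O = -28 (O = Add(-53, 25) = -28)
Add(Add(Mul(63, O), -2), Mul(-1, 35086)) = Add(Add(Mul(63, -28), -2), Mul(-1, 35086)) = Add(Add(-1764, -2), -35086) = Add(-1766, -35086) = -36852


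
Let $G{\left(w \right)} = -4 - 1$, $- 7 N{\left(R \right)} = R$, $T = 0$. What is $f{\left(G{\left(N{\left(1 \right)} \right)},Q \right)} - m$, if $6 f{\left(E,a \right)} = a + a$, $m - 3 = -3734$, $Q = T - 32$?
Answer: $\frac{11161}{3} \approx 3720.3$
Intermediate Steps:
$N{\left(R \right)} = - \frac{R}{7}$
$G{\left(w \right)} = -5$
$Q = -32$ ($Q = 0 - 32 = -32$)
$m = -3731$ ($m = 3 - 3734 = -3731$)
$f{\left(E,a \right)} = \frac{a}{3}$ ($f{\left(E,a \right)} = \frac{a + a}{6} = \frac{2 a}{6} = \frac{a}{3}$)
$f{\left(G{\left(N{\left(1 \right)} \right)},Q \right)} - m = \frac{1}{3} \left(-32\right) - -3731 = - \frac{32}{3} + 3731 = \frac{11161}{3}$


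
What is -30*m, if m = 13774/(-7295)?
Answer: 82644/1459 ≈ 56.644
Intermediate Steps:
m = -13774/7295 (m = 13774*(-1/7295) = -13774/7295 ≈ -1.8881)
-30*m = -30*(-13774/7295) = 82644/1459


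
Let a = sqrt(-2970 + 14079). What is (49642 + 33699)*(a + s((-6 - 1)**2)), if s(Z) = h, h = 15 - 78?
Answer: -5250483 + 1916843*sqrt(21) ≈ 3.5336e+6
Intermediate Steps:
a = 23*sqrt(21) (a = sqrt(11109) = 23*sqrt(21) ≈ 105.40)
h = -63
s(Z) = -63
(49642 + 33699)*(a + s((-6 - 1)**2)) = (49642 + 33699)*(23*sqrt(21) - 63) = 83341*(-63 + 23*sqrt(21)) = -5250483 + 1916843*sqrt(21)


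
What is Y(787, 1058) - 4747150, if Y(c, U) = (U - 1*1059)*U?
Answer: -4748208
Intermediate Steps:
Y(c, U) = U*(-1059 + U) (Y(c, U) = (U - 1059)*U = (-1059 + U)*U = U*(-1059 + U))
Y(787, 1058) - 4747150 = 1058*(-1059 + 1058) - 4747150 = 1058*(-1) - 4747150 = -1058 - 4747150 = -4748208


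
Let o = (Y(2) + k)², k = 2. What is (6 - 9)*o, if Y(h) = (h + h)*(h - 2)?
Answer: -12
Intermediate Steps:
Y(h) = 2*h*(-2 + h) (Y(h) = (2*h)*(-2 + h) = 2*h*(-2 + h))
o = 4 (o = (2*2*(-2 + 2) + 2)² = (2*2*0 + 2)² = (0 + 2)² = 2² = 4)
(6 - 9)*o = (6 - 9)*4 = -3*4 = -12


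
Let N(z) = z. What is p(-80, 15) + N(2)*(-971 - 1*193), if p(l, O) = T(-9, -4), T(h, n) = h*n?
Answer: -2292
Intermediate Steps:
p(l, O) = 36 (p(l, O) = -9*(-4) = 36)
p(-80, 15) + N(2)*(-971 - 1*193) = 36 + 2*(-971 - 1*193) = 36 + 2*(-971 - 193) = 36 + 2*(-1164) = 36 - 2328 = -2292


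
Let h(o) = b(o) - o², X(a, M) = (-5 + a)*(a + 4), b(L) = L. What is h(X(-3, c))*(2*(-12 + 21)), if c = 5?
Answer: -1296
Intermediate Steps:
X(a, M) = (-5 + a)*(4 + a)
h(o) = o - o²
h(X(-3, c))*(2*(-12 + 21)) = ((-20 + (-3)² - 1*(-3))*(1 - (-20 + (-3)² - 1*(-3))))*(2*(-12 + 21)) = ((-20 + 9 + 3)*(1 - (-20 + 9 + 3)))*(2*9) = -8*(1 - 1*(-8))*18 = -8*(1 + 8)*18 = -8*9*18 = -72*18 = -1296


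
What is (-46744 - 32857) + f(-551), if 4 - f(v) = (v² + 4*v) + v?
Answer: -380443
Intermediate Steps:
f(v) = 4 - v² - 5*v (f(v) = 4 - ((v² + 4*v) + v) = 4 - (v² + 5*v) = 4 + (-v² - 5*v) = 4 - v² - 5*v)
(-46744 - 32857) + f(-551) = (-46744 - 32857) + (4 - 1*(-551)² - 5*(-551)) = -79601 + (4 - 1*303601 + 2755) = -79601 + (4 - 303601 + 2755) = -79601 - 300842 = -380443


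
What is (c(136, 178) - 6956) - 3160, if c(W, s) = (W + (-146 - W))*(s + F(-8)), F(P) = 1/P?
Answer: -144343/4 ≈ -36086.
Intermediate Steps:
c(W, s) = 73/4 - 146*s (c(W, s) = (W + (-146 - W))*(s + 1/(-8)) = -146*(s - ⅛) = -146*(-⅛ + s) = 73/4 - 146*s)
(c(136, 178) - 6956) - 3160 = ((73/4 - 146*178) - 6956) - 3160 = ((73/4 - 25988) - 6956) - 3160 = (-103879/4 - 6956) - 3160 = -131703/4 - 3160 = -144343/4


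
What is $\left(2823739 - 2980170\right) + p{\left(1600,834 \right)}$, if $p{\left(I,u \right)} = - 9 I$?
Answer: $-170831$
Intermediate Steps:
$\left(2823739 - 2980170\right) + p{\left(1600,834 \right)} = \left(2823739 - 2980170\right) - 14400 = -156431 - 14400 = -170831$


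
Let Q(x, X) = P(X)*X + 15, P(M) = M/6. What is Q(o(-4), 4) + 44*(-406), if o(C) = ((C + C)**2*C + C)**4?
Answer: -53539/3 ≈ -17846.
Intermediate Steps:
P(M) = M/6 (P(M) = M*(1/6) = M/6)
o(C) = (C + 4*C**3)**4 (o(C) = ((2*C)**2*C + C)**4 = ((4*C**2)*C + C)**4 = (4*C**3 + C)**4 = (C + 4*C**3)**4)
Q(x, X) = 15 + X**2/6 (Q(x, X) = (X/6)*X + 15 = X**2/6 + 15 = 15 + X**2/6)
Q(o(-4), 4) + 44*(-406) = (15 + (1/6)*4**2) + 44*(-406) = (15 + (1/6)*16) - 17864 = (15 + 8/3) - 17864 = 53/3 - 17864 = -53539/3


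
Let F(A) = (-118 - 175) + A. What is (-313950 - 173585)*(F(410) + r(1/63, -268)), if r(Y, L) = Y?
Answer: -3594108020/63 ≈ -5.7049e+7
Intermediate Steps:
F(A) = -293 + A
(-313950 - 173585)*(F(410) + r(1/63, -268)) = (-313950 - 173585)*((-293 + 410) + 1/63) = -487535*(117 + 1/63) = -487535*7372/63 = -3594108020/63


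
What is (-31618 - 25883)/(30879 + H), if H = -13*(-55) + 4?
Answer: -57501/31598 ≈ -1.8198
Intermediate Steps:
H = 719 (H = 715 + 4 = 719)
(-31618 - 25883)/(30879 + H) = (-31618 - 25883)/(30879 + 719) = -57501/31598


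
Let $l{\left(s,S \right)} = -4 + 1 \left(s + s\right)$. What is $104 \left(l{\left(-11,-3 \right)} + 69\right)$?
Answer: $4472$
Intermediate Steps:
$l{\left(s,S \right)} = -4 + 2 s$ ($l{\left(s,S \right)} = -4 + 1 \cdot 2 s = -4 + 2 s$)
$104 \left(l{\left(-11,-3 \right)} + 69\right) = 104 \left(\left(-4 + 2 \left(-11\right)\right) + 69\right) = 104 \left(\left(-4 - 22\right) + 69\right) = 104 \left(-26 + 69\right) = 104 \cdot 43 = 4472$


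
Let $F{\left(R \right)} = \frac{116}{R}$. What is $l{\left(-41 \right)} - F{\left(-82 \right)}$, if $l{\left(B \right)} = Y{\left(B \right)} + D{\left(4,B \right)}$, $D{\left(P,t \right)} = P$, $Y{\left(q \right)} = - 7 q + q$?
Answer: $\frac{10308}{41} \approx 251.41$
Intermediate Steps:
$Y{\left(q \right)} = - 6 q$
$l{\left(B \right)} = 4 - 6 B$ ($l{\left(B \right)} = - 6 B + 4 = 4 - 6 B$)
$l{\left(-41 \right)} - F{\left(-82 \right)} = \left(4 - -246\right) - \frac{116}{-82} = \left(4 + 246\right) - 116 \left(- \frac{1}{82}\right) = 250 - - \frac{58}{41} = 250 + \frac{58}{41} = \frac{10308}{41}$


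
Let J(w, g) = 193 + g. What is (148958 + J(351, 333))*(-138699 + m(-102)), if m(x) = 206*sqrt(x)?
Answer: -20733281316 + 30793704*I*sqrt(102) ≈ -2.0733e+10 + 3.11e+8*I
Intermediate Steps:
(148958 + J(351, 333))*(-138699 + m(-102)) = (148958 + (193 + 333))*(-138699 + 206*sqrt(-102)) = (148958 + 526)*(-138699 + 206*(I*sqrt(102))) = 149484*(-138699 + 206*I*sqrt(102)) = -20733281316 + 30793704*I*sqrt(102)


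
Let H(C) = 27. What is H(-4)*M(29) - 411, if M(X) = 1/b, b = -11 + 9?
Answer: -849/2 ≈ -424.50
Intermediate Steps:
b = -2
M(X) = -1/2 (M(X) = 1/(-2) = -1/2)
H(-4)*M(29) - 411 = 27*(-1/2) - 411 = -27/2 - 411 = -849/2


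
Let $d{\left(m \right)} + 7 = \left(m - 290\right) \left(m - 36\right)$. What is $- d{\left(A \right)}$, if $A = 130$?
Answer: $15047$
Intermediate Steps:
$d{\left(m \right)} = -7 + \left(-290 + m\right) \left(-36 + m\right)$ ($d{\left(m \right)} = -7 + \left(m - 290\right) \left(m - 36\right) = -7 + \left(-290 + m\right) \left(-36 + m\right)$)
$- d{\left(A \right)} = - (10433 + 130^{2} - 42380) = - (10433 + 16900 - 42380) = \left(-1\right) \left(-15047\right) = 15047$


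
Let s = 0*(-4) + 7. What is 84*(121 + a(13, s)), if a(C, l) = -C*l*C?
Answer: -89208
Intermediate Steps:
s = 7 (s = 0 + 7 = 7)
a(C, l) = -l*C²
84*(121 + a(13, s)) = 84*(121 - 1*7*13²) = 84*(121 - 1*7*169) = 84*(121 - 1183) = 84*(-1062) = -89208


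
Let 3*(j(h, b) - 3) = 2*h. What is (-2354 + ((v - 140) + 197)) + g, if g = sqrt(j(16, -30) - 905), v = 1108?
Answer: -1189 + I*sqrt(8022)/3 ≈ -1189.0 + 29.855*I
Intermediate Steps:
j(h, b) = 3 + 2*h/3 (j(h, b) = 3 + (2*h)/3 = 3 + 2*h/3)
g = I*sqrt(8022)/3 (g = sqrt((3 + (2/3)*16) - 905) = sqrt((3 + 32/3) - 905) = sqrt(41/3 - 905) = sqrt(-2674/3) = I*sqrt(8022)/3 ≈ 29.855*I)
(-2354 + ((v - 140) + 197)) + g = (-2354 + ((1108 - 140) + 197)) + I*sqrt(8022)/3 = (-2354 + (968 + 197)) + I*sqrt(8022)/3 = (-2354 + 1165) + I*sqrt(8022)/3 = -1189 + I*sqrt(8022)/3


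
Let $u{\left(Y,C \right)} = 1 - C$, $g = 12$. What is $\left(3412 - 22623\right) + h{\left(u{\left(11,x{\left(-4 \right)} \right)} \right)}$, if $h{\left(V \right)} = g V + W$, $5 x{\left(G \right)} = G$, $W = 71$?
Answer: $- \frac{95592}{5} \approx -19118.0$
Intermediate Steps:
$x{\left(G \right)} = \frac{G}{5}$
$h{\left(V \right)} = 71 + 12 V$ ($h{\left(V \right)} = 12 V + 71 = 71 + 12 V$)
$\left(3412 - 22623\right) + h{\left(u{\left(11,x{\left(-4 \right)} \right)} \right)} = \left(3412 - 22623\right) + \left(71 + 12 \left(1 - \frac{1}{5} \left(-4\right)\right)\right) = -19211 + \left(71 + 12 \left(1 - - \frac{4}{5}\right)\right) = -19211 + \left(71 + 12 \left(1 + \frac{4}{5}\right)\right) = -19211 + \left(71 + 12 \cdot \frac{9}{5}\right) = -19211 + \left(71 + \frac{108}{5}\right) = -19211 + \frac{463}{5} = - \frac{95592}{5}$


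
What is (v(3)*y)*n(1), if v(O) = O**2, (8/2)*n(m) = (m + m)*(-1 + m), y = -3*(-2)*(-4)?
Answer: 0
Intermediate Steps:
y = -24 (y = 6*(-4) = -24)
n(m) = m*(-1 + m)/2 (n(m) = ((m + m)*(-1 + m))/4 = ((2*m)*(-1 + m))/4 = (2*m*(-1 + m))/4 = m*(-1 + m)/2)
(v(3)*y)*n(1) = (3**2*(-24))*((1/2)*1*(-1 + 1)) = (9*(-24))*((1/2)*1*0) = -216*0 = 0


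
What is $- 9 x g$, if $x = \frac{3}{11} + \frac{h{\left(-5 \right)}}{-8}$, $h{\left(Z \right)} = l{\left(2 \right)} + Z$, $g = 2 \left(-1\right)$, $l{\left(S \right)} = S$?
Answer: $\frac{513}{44} \approx 11.659$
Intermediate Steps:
$g = -2$
$h{\left(Z \right)} = 2 + Z$
$x = \frac{57}{88}$ ($x = \frac{3}{11} + \frac{2 - 5}{-8} = 3 \cdot \frac{1}{11} - - \frac{3}{8} = \frac{3}{11} + \frac{3}{8} = \frac{57}{88} \approx 0.64773$)
$- 9 x g = \left(-9\right) \frac{57}{88} \left(-2\right) = \left(- \frac{513}{88}\right) \left(-2\right) = \frac{513}{44}$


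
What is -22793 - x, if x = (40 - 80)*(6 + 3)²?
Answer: -19553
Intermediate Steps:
x = -3240 (x = -40*9² = -40*81 = -3240)
-22793 - x = -22793 - 1*(-3240) = -22793 + 3240 = -19553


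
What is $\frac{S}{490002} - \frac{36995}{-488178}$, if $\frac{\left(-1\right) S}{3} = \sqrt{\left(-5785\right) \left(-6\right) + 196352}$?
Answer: $\frac{36995}{488178} - \frac{\sqrt{231062}}{163334} \approx 0.072839$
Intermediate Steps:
$S = - 3 \sqrt{231062}$ ($S = - 3 \sqrt{\left(-5785\right) \left(-6\right) + 196352} = - 3 \sqrt{34710 + 196352} = - 3 \sqrt{231062} \approx -1442.1$)
$\frac{S}{490002} - \frac{36995}{-488178} = \frac{\left(-3\right) \sqrt{231062}}{490002} - \frac{36995}{-488178} = - 3 \sqrt{231062} \cdot \frac{1}{490002} - - \frac{36995}{488178} = - \frac{\sqrt{231062}}{163334} + \frac{36995}{488178} = \frac{36995}{488178} - \frac{\sqrt{231062}}{163334}$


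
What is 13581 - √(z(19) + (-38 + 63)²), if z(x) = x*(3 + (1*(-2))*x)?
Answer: 13581 - 2*I*√10 ≈ 13581.0 - 6.3246*I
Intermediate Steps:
z(x) = x*(3 - 2*x)
13581 - √(z(19) + (-38 + 63)²) = 13581 - √(19*(3 - 2*19) + (-38 + 63)²) = 13581 - √(19*(3 - 38) + 25²) = 13581 - √(19*(-35) + 625) = 13581 - √(-665 + 625) = 13581 - √(-40) = 13581 - 2*I*√10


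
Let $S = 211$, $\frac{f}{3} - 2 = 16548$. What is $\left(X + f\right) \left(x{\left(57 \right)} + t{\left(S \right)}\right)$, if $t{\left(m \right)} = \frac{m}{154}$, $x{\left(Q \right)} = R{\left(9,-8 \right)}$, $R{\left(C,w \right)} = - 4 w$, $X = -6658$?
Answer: $\frac{110467944}{77} \approx 1.4346 \cdot 10^{6}$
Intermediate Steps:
$f = 49650$ ($f = 6 + 3 \cdot 16548 = 6 + 49644 = 49650$)
$x{\left(Q \right)} = 32$ ($x{\left(Q \right)} = \left(-4\right) \left(-8\right) = 32$)
$t{\left(m \right)} = \frac{m}{154}$ ($t{\left(m \right)} = m \frac{1}{154} = \frac{m}{154}$)
$\left(X + f\right) \left(x{\left(57 \right)} + t{\left(S \right)}\right) = \left(-6658 + 49650\right) \left(32 + \frac{1}{154} \cdot 211\right) = 42992 \left(32 + \frac{211}{154}\right) = 42992 \cdot \frac{5139}{154} = \frac{110467944}{77}$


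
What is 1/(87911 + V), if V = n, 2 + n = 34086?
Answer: 1/121995 ≈ 8.1971e-6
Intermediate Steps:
n = 34084 (n = -2 + 34086 = 34084)
V = 34084
1/(87911 + V) = 1/(87911 + 34084) = 1/121995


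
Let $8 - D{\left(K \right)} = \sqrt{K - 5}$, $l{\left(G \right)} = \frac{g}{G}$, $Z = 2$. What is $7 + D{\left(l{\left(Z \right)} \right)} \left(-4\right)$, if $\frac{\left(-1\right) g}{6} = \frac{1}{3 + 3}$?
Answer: $-25 + 2 i \sqrt{22} \approx -25.0 + 9.3808 i$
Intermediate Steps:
$g = -1$ ($g = - \frac{6}{3 + 3} = - \frac{6}{6} = \left(-6\right) \frac{1}{6} = -1$)
$l{\left(G \right)} = - \frac{1}{G}$
$D{\left(K \right)} = 8 - \sqrt{-5 + K}$ ($D{\left(K \right)} = 8 - \sqrt{K - 5} = 8 - \sqrt{-5 + K}$)
$7 + D{\left(l{\left(Z \right)} \right)} \left(-4\right) = 7 + \left(8 - \sqrt{-5 - \frac{1}{2}}\right) \left(-4\right) = 7 + \left(8 - \sqrt{- \frac{11}{2}}\right) \left(-4\right) = 7 + \left(8 - \frac{i \sqrt{22}}{2}\right) \left(-4\right) = 7 - \left(32 - 2 i \sqrt{22}\right) = -25 + 2 i \sqrt{22}$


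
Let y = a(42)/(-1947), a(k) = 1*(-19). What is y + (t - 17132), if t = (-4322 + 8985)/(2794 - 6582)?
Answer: -126361550041/7375236 ≈ -17133.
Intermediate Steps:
a(k) = -19
y = 19/1947 (y = -19/(-1947) = -19*(-1/1947) = 19/1947 ≈ 0.0097586)
t = -4663/3788 (t = 4663/(-3788) = 4663*(-1/3788) = -4663/3788 ≈ -1.2310)
y + (t - 17132) = 19/1947 + (-4663/3788 - 17132) = 19/1947 - 64900679/3788 = -126361550041/7375236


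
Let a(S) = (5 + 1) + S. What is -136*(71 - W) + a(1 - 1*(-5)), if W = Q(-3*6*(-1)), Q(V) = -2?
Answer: -9916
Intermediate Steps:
W = -2
a(S) = 6 + S
-136*(71 - W) + a(1 - 1*(-5)) = -136*(71 - 1*(-2)) + (6 + (1 - 1*(-5))) = -136*(71 + 2) + (6 + (1 + 5)) = -136*73 + (6 + 6) = -9928 + 12 = -9916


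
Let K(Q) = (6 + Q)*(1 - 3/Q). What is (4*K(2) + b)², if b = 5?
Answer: 121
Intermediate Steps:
K(Q) = (1 - 3/Q)*(6 + Q)
(4*K(2) + b)² = (4*(3 + 2 - 18/2) + 5)² = (4*(3 + 2 - 18*½) + 5)² = (4*(3 + 2 - 9) + 5)² = (4*(-4) + 5)² = (-16 + 5)² = (-11)² = 121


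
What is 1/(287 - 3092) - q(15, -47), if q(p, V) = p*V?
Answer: 1977524/2805 ≈ 705.00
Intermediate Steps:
q(p, V) = V*p
1/(287 - 3092) - q(15, -47) = 1/(287 - 3092) - (-47)*15 = 1/(-2805) - 1*(-705) = -1/2805 + 705 = 1977524/2805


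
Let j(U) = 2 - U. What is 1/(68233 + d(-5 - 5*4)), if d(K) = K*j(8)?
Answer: 1/68383 ≈ 1.4624e-5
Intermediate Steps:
d(K) = -6*K (d(K) = K*(2 - 1*8) = K*(2 - 8) = K*(-6) = -6*K)
1/(68233 + d(-5 - 5*4)) = 1/(68233 - 6*(-5 - 5*4)) = 1/(68233 - 6*(-5 - 20)) = 1/(68233 - 6*(-25)) = 1/(68233 + 150) = 1/68383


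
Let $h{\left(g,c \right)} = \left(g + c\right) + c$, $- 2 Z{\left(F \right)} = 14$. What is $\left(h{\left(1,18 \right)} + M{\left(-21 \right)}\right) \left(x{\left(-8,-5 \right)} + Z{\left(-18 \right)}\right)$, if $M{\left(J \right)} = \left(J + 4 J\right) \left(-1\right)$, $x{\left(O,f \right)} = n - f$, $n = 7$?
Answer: $710$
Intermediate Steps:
$Z{\left(F \right)} = -7$ ($Z{\left(F \right)} = \left(- \frac{1}{2}\right) 14 = -7$)
$x{\left(O,f \right)} = 7 - f$
$h{\left(g,c \right)} = g + 2 c$ ($h{\left(g,c \right)} = \left(c + g\right) + c = g + 2 c$)
$M{\left(J \right)} = - 5 J$ ($M{\left(J \right)} = 5 J \left(-1\right) = - 5 J$)
$\left(h{\left(1,18 \right)} + M{\left(-21 \right)}\right) \left(x{\left(-8,-5 \right)} + Z{\left(-18 \right)}\right) = \left(\left(1 + 2 \cdot 18\right) - -105\right) \left(\left(7 - -5\right) - 7\right) = \left(\left(1 + 36\right) + 105\right) \left(\left(7 + 5\right) - 7\right) = \left(37 + 105\right) \left(12 - 7\right) = 142 \cdot 5 = 710$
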